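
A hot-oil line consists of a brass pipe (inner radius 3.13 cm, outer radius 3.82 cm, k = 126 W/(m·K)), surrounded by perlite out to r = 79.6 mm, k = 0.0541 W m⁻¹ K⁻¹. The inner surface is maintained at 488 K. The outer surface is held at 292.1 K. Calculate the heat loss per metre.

Resistance network (inner→outer):
  R'_brass = ln(0.0382/0.0313)/(2πk) = 0.1992/(2π·126) = 2.516×10^-4 m·K/W
  R'_perlite = ln(0.0796/0.0382)/(2πk) = 0.7342/(2π·0.0541) = 2.160 m·K/W
ΣR = 2.516×10^-4 + 2.160 = 2.160 m·K/W
Q' = ΔT/ΣR = (488 K − 292.1 K)/2.160 = 90.7 W/m

Q' = 90.7 W/m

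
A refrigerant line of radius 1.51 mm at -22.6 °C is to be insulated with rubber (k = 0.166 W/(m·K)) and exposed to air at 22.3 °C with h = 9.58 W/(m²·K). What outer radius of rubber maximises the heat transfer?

For a cylinder, r_cr = k_ins/h = 0.166/9.58 = 0.0173 m = 1.73 cm

r_cr = 1.73 cm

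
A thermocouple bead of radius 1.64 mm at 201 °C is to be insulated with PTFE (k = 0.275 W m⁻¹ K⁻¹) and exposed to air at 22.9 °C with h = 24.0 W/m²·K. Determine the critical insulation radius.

For a sphere, r_cr = 2k_ins/h = 2·0.275/24.0 = 0.0229 m = 2.29 cm

r_cr = 2.29 cm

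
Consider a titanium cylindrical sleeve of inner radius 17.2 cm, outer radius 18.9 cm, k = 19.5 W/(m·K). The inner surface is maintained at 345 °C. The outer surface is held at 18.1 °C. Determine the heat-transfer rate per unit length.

Q' = 2πk·ΔT/ln(r₂/r₁) = 2π × 19.5 × 326.9 / ln(0.189/0.172) = 4.25×10^5 W/m

Q' = 425 kW/m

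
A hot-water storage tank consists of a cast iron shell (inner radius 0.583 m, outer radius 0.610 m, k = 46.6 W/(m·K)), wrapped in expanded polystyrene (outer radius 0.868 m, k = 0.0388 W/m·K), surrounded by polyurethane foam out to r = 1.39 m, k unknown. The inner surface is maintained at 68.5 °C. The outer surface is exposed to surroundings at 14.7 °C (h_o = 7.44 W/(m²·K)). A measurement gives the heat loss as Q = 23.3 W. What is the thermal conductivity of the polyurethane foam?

k = 0.0264 W/m·K

ΣR = ΔT/Q = |68.5 − 14.7|/23.3 = 2.309 K/W
Known resistances:
  R_cast iron = (1/0.583 − 1/0.610)/(4πk) = 0.07592/(4π·46.6) = 1.296×10^-4 K/W
  R_expanded polystyrene = (1/0.610 − 1/0.868)/(4πk) = 0.4873/(4π·0.0388) = 0.9994 K/W
  R_conv,out = 1/(4πr²h) = 1/(4π·1.39²·7.44) = 0.005536 K/W
R_polyurethane foam = ΣR − ΣR_known = 2.309 − 1.005 = 1.304 K/W
(1/r₁−1/r₂)/(4πk) = 1.304 ⇒ k = 0.4326/(4π·1.304) = 0.0264 W/m·K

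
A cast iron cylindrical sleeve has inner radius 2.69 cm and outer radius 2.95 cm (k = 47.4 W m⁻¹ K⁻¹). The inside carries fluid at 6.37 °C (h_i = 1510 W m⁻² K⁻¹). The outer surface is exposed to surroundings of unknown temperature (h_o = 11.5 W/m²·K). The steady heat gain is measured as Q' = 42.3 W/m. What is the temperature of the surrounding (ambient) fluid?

Sum the resistances:
  R'_conv,in = 1/(2πr h) = 1/(2π·0.0269·1510) = 0.003918 m·K/W
  R'_cast iron = ln(0.0295/0.0269)/(2πk) = 0.09226/(2π·47.4) = 3.098×10^-4 m·K/W
  R'_conv,out = 1/(2πr h) = 1/(2π·0.0295·11.5) = 0.4691 m·K/W
ΣR = 0.4734 m·K/W
ΔT = Q'·ΣR = 42.3 × 0.4734 = 20.02 K
Heat flows inward, so T_out = T_in + ΔT = 6.37 + 20.02 = 26.4 °C

T_out = 26.4 °C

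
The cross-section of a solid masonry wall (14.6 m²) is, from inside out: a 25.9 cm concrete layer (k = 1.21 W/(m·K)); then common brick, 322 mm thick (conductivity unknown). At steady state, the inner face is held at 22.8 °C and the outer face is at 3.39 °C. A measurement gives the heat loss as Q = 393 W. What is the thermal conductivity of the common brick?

ΣR = ΔT/Q = |22.8 − 3.39|/393 = 0.04939 K/W
Known resistances:
  R_concrete = L/(kA) = 0.259/(1.21·14.6) = 0.01466 K/W
R_common brick = ΣR − ΣR_known = 0.04939 − 0.01466 = 0.03473 K/W
L/(kA) = 0.03473 ⇒ k = 0.322/(0.03473·14.6) = 0.635 W/m·K

k = 0.635 W/m·K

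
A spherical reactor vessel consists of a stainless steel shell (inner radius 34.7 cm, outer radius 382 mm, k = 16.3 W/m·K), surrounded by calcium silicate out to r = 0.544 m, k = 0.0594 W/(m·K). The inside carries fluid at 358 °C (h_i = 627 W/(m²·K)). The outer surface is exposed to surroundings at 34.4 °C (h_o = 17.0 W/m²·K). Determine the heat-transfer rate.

Treat each layer as a resistance in series:
  R_conv,in = 1/(4πr²h) = 1/(4π·0.347²·627) = 0.001054 K/W
  R_stainless steel = (1/0.347 − 1/0.382)/(4πk) = 0.2640/(4π·16.3) = 0.001289 K/W
  R_calcium silicate = (1/0.382 − 1/0.544)/(4πk) = 0.7796/(4π·0.0594) = 1.044 K/W
  R_conv,out = 1/(4πr²h) = 1/(4π·0.544²·17.0) = 0.01582 K/W
ΣR = 0.001054 + 0.001289 + 1.044 + 0.01582 = 1.062 K/W
Q = ΔT/ΣR = (358 °C − 34.4 °C)/1.062 = 305 W

Q = 305 W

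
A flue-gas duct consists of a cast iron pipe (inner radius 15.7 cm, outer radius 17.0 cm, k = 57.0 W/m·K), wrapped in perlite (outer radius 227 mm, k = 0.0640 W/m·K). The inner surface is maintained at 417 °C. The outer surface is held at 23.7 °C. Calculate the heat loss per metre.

Series thermal resistances, inner to outer:
  R'_cast iron = ln(0.170/0.157)/(2πk) = 0.07955/(2π·57.0) = 2.221×10^-4 m·K/W
  R'_perlite = ln(0.227/0.170)/(2πk) = 0.2892/(2π·0.0640) = 0.7191 m·K/W
ΣR = 2.221×10^-4 + 0.7191 = 0.7193 m·K/W
Q' = ΔT/ΣR = (417 °C − 23.7 °C)/0.7193 = 547 W/m

Q' = 547 W/m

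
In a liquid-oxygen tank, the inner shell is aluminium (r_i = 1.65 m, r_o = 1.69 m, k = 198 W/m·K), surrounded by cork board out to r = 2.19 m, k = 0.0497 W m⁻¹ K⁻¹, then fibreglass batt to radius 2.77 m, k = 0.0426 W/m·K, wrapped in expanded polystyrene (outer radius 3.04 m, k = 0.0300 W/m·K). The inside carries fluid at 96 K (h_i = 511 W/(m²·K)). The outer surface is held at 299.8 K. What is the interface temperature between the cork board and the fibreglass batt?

Resistance network (inner→outer):
  R_conv,in = 1/(4πr²h) = 1/(4π·1.65²·511) = 5.720×10^-5 K/W
  R_aluminium = (1/1.65 − 1/1.69)/(4πk) = 0.01434/(4π·198) = 5.765×10^-6 K/W
  R_cork board = (1/1.69 − 1/2.19)/(4πk) = 0.1351/(4π·0.0497) = 0.2163 K/W
  R_fibreglass batt = (1/2.19 − 1/2.77)/(4πk) = 0.09561/(4π·0.0426) = 0.1786 K/W
  R_expanded polystyrene = (1/2.77 − 1/3.04)/(4πk) = 0.03206/(4π·0.0300) = 0.08505 K/W
ΣR = 5.720×10^-5 + 5.765×10^-6 + 0.2163 + 0.1786 + 0.08505 = 0.4800 K/W
Q = ΔT/ΣR = (96 K − 299.8 K)/0.4800 = -424.6 W
From the inner boundary to the cork board/fibreglass batt interface, ΣR_partial = 0.2164 K/W.
T_interface = T_in − Q·ΣR_partial = 96 K − (-424.6)(0.2164) = 187.9 K

T = 187.9 K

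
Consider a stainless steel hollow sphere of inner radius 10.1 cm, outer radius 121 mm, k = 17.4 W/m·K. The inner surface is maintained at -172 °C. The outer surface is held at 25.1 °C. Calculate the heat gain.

Q = 4πk·ΔT/(1/r₁ − 1/r₂) = 4π × 17.4 × 197.1 / (1/0.101 − 1/0.121) = 26300 W

Q = 26.3 kW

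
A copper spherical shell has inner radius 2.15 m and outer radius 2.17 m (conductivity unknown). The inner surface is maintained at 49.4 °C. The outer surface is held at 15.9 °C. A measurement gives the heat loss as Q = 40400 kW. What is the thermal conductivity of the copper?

ΣR = ΔT/Q = |49.4 − 15.9|/4.04×10^7 = 8.292×10^-7 K/W
(1/r₁−1/r₂)/(4πk) = 8.292×10^-7 ⇒ k = 0.004287/(4π·8.292×10^-7) = 411 W/m·K

k = 411 W/m·K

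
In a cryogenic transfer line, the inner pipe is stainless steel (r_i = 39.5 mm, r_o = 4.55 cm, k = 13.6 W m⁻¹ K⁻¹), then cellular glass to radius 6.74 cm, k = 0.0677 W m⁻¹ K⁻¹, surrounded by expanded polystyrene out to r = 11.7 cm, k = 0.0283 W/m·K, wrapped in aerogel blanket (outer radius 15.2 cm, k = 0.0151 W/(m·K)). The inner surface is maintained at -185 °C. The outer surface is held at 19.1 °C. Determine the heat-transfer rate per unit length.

Q' = 30.1 W/m

Series thermal resistances, inner to outer:
  R'_stainless steel = ln(0.0455/0.0395)/(2πk) = 0.1414/(2π·13.6) = 0.001655 m·K/W
  R'_cellular glass = ln(0.0674/0.0455)/(2πk) = 0.3929/(2π·0.0677) = 0.9237 m·K/W
  R'_expanded polystyrene = ln(0.117/0.0674)/(2πk) = 0.5515/(2π·0.0283) = 3.102 m·K/W
  R'_aerogel blanket = ln(0.152/0.117)/(2πk) = 0.2617/(2π·0.0151) = 2.758 m·K/W
ΣR = 0.001655 + 0.9237 + 3.102 + 2.758 = 6.785 m·K/W
Q' = ΔT/ΣR = (-185 °C − 19.1 °C)/6.785 = -30.1 W/m
(Negative Q' ⇒ heat flows inward; heat gain = 30.1 W/m.)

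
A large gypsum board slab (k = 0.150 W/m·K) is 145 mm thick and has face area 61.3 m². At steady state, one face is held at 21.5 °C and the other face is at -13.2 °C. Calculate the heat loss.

Q = 2200 W

Q = kA·ΔT/L = 0.150 × 61.3 × |21.5 °C − -13.2 °C| / 0.145 = 2200 W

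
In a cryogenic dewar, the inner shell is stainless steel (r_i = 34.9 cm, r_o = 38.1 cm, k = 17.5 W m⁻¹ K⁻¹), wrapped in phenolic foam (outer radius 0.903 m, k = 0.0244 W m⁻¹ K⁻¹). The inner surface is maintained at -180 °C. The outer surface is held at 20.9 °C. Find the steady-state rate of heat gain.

Q = 40.6 W

Treat each layer as a resistance in series:
  R_stainless steel = (1/0.349 − 1/0.381)/(4πk) = 0.2407/(4π·17.5) = 0.001094 K/W
  R_phenolic foam = (1/0.381 − 1/0.903)/(4πk) = 1.517/(4π·0.0244) = 4.948 K/W
ΣR = 0.001094 + 4.948 = 4.949 K/W
Q = ΔT/ΣR = (-180 °C − 20.9 °C)/4.949 = -40.6 W
(Negative Q ⇒ heat flows inward; heat gain = 40.6 W.)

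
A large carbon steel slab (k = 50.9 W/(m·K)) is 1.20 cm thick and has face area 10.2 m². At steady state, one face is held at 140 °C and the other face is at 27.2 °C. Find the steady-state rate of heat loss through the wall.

Q = 4880 kW

Q = kA·ΔT/L = 50.9 × 10.2 × |140 °C − 27.2 °C| / 0.0120 = 4.88×10^6 W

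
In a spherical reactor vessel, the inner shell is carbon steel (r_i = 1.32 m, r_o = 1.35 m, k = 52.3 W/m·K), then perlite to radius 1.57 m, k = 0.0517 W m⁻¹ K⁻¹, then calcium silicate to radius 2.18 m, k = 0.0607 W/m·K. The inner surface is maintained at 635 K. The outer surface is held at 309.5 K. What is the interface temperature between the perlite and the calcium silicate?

T = 503 K

Series thermal resistances, inner to outer:
  R_carbon steel = (1/1.32 − 1/1.35)/(4πk) = 0.01684/(4π·52.3) = 2.562×10^-5 K/W
  R_perlite = (1/1.35 − 1/1.57)/(4πk) = 0.1038/(4π·0.0517) = 0.1598 K/W
  R_calcium silicate = (1/1.57 − 1/2.18)/(4πk) = 0.1782/(4π·0.0607) = 0.2337 K/W
ΣR = 2.562×10^-5 + 0.1598 + 0.2337 = 0.3935 K/W
Q = ΔT/ΣR = (635 K − 309.5 K)/0.3935 = 827.2 W
From the inner boundary to the perlite/calcium silicate interface, ΣR_partial = 0.1598 K/W.
T_interface = T_in − Q·ΣR_partial = 635 K − (827.2)(0.1598) = 503 K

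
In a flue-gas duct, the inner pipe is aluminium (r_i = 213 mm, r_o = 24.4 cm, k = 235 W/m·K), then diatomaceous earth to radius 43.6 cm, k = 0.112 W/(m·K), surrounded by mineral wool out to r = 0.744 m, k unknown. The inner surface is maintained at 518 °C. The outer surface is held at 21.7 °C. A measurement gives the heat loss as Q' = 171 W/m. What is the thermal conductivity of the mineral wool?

k = 0.0409 W/m·K

ΣR = ΔT/Q' = |518 − 21.7|/171 = 2.902 m·K/W
Known resistances:
  R'_aluminium = ln(0.244/0.213)/(2πk) = 0.1359/(2π·235) = 9.202×10^-5 m·K/W
  R'_diatomaceous earth = ln(0.436/0.244)/(2πk) = 0.5805/(2π·0.112) = 0.8249 m·K/W
R_mineral wool = ΣR − ΣR_known = 2.902 − 0.8250 = 2.077 m·K/W
ln(r₂/r₁)/(2πk) = 2.077 ⇒ k = 0.5344/(2π·2.077) = 0.0409 W/m·K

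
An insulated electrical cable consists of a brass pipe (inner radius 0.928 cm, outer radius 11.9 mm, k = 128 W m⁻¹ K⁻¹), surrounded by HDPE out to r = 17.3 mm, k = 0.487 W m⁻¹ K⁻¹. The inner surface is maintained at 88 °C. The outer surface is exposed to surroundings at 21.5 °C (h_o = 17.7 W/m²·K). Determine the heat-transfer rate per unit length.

Q' = 104 W/m

Resistance network (inner→outer):
  R'_brass = ln(0.0119/0.00928)/(2πk) = 0.2487/(2π·128) = 3.092×10^-4 m·K/W
  R'_HDPE = ln(0.0173/0.0119)/(2πk) = 0.3742/(2π·0.487) = 0.1223 m·K/W
  R'_conv,out = 1/(2πr h) = 1/(2π·0.0173·17.7) = 0.5198 m·K/W
ΣR = 3.092×10^-4 + 0.1223 + 0.5198 = 0.6424 m·K/W
Q' = ΔT/ΣR = (88 °C − 21.5 °C)/0.6424 = 104 W/m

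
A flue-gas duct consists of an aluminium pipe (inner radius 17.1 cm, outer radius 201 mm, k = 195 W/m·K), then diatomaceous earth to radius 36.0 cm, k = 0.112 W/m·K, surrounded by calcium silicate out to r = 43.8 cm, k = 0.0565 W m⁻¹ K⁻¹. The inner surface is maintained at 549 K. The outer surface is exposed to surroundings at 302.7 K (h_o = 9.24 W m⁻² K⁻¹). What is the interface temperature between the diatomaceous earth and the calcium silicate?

T = 405 K

Series thermal resistances, inner to outer:
  R'_aluminium = ln(0.201/0.171)/(2πk) = 0.1616/(2π·195) = 1.319×10^-4 m·K/W
  R'_diatomaceous earth = ln(0.360/0.201)/(2πk) = 0.5828/(2π·0.112) = 0.8282 m·K/W
  R'_calcium silicate = ln(0.438/0.360)/(2πk) = 0.1961/(2π·0.0565) = 0.5524 m·K/W
  R'_conv,out = 1/(2πr h) = 1/(2π·0.438·9.24) = 0.03933 m·K/W
ΣR = 1.319×10^-4 + 0.8282 + 0.5524 + 0.03933 = 1.420 m·K/W
Q' = ΔT/ΣR = (549 K − 302.7 K)/1.420 = 173.5 W/m
From the inner boundary to the diatomaceous earth/calcium silicate interface, ΣR_partial = 0.8283 m·K/W.
T_interface = T_in − Q'·ΣR_partial = 549 K − (173.5)(0.8283) = 405 K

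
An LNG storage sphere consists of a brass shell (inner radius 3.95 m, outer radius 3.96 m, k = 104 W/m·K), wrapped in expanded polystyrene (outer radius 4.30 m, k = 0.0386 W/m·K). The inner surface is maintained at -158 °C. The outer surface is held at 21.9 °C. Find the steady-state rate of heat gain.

Q = 4.37 kW

Treat each layer as a resistance in series:
  R_brass = (1/3.95 − 1/3.96)/(4πk) = 6.393×10^-4/(4π·104) = 4.892×10^-7 K/W
  R_expanded polystyrene = (1/3.96 − 1/4.30)/(4πk) = 0.01997/(4π·0.0386) = 0.04116 K/W
ΣR = 4.892×10^-7 + 0.04116 = 0.04116 K/W
Q = ΔT/ΣR = (-158 °C − 21.9 °C)/0.04116 = -4370 W
(Negative Q ⇒ heat flows inward; heat gain = 4370 W.)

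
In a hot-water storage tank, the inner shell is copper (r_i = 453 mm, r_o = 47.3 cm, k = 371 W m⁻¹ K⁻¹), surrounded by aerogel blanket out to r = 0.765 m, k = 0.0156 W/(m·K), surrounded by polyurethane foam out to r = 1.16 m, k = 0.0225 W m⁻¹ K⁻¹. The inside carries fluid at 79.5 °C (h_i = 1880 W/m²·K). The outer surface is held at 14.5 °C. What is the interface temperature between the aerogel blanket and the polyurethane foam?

T = 32.5 °C

Resistance network (inner→outer):
  R_conv,in = 1/(4πr²h) = 1/(4π·0.453²·1880) = 2.063×10^-4 K/W
  R_copper = (1/0.453 − 1/0.473)/(4πk) = 0.09334/(4π·371) = 2.002×10^-5 K/W
  R_aerogel blanket = (1/0.473 − 1/0.765)/(4πk) = 0.8070/(4π·0.0156) = 4.116 K/W
  R_polyurethane foam = (1/0.765 − 1/1.16)/(4πk) = 0.4451/(4π·0.0225) = 1.574 K/W
ΣR = 2.063×10^-4 + 2.002×10^-5 + 4.116 + 1.574 = 5.690 K/W
Q = ΔT/ΣR = (79.5 °C − 14.5 °C)/5.690 = 11.42 W
From the inner boundary to the aerogel blanket/polyurethane foam interface, ΣR_partial = 4.116 K/W.
T_interface = T_in − Q·ΣR_partial = 79.5 °C − (11.42)(4.116) = 32.5 °C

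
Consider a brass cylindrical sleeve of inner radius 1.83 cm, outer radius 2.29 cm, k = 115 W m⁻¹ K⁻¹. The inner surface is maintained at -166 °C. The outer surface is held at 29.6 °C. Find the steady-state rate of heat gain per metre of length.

Q' = 2πk·ΔT/ln(r₂/r₁) = 2π × 115 × 195.6 / ln(0.0229/0.0183) = 6.30×10^5 W/m

Q' = 6.30×10^5 W/m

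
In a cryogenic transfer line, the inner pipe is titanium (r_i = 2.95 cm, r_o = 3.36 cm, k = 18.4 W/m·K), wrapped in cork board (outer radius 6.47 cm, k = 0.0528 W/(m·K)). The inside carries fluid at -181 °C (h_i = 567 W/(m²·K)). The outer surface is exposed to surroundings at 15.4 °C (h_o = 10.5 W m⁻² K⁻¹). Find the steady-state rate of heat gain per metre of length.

Q' = 88.5 W/m

Series thermal resistances, inner to outer:
  R'_conv,in = 1/(2πr h) = 1/(2π·0.0295·567) = 0.009515 m·K/W
  R'_titanium = ln(0.0336/0.0295)/(2πk) = 0.1301/(2π·18.4) = 0.001126 m·K/W
  R'_cork board = ln(0.0647/0.0336)/(2πk) = 0.6552/(2π·0.0528) = 1.975 m·K/W
  R'_conv,out = 1/(2πr h) = 1/(2π·0.0647·10.5) = 0.2343 m·K/W
ΣR = 0.009515 + 0.001126 + 1.975 + 0.2343 = 2.220 m·K/W
Q' = ΔT/ΣR = (-181 °C − 15.4 °C)/2.220 = -88.5 W/m
(Negative Q' ⇒ heat flows inward; heat gain = 88.5 W/m.)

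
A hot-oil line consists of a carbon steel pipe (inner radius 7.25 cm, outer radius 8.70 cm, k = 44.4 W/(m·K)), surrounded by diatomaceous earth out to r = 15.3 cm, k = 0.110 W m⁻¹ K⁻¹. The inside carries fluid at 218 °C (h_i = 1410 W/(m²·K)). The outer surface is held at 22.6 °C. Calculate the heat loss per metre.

Q' = 239 W/m

Treat each layer as a resistance in series:
  R'_conv,in = 1/(2πr h) = 1/(2π·0.0725·1410) = 0.001557 m·K/W
  R'_carbon steel = ln(0.0870/0.0725)/(2πk) = 0.1823/(2π·44.4) = 6.535×10^-4 m·K/W
  R'_diatomaceous earth = ln(0.153/0.0870)/(2πk) = 0.5645/(2π·0.110) = 0.8168 m·K/W
ΣR = 0.001557 + 6.535×10^-4 + 0.8168 = 0.8190 m·K/W
Q' = ΔT/ΣR = (218 °C − 22.6 °C)/0.8190 = 239 W/m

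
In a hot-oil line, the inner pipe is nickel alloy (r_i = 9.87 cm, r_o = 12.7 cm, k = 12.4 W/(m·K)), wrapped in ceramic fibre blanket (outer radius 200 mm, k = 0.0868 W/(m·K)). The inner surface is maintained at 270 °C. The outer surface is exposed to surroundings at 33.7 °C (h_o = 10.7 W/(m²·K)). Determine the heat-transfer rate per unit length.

Treat each layer as a resistance in series:
  R'_nickel alloy = ln(0.127/0.0987)/(2πk) = 0.2521/(2π·12.4) = 0.003236 m·K/W
  R'_ceramic fibre blanket = ln(0.200/0.127)/(2πk) = 0.4541/(2π·0.0868) = 0.8327 m·K/W
  R'_conv,out = 1/(2πr h) = 1/(2π·0.200·10.7) = 0.07437 m·K/W
ΣR = 0.003236 + 0.8327 + 0.07437 = 0.9103 m·K/W
Q' = ΔT/ΣR = (270 °C − 33.7 °C)/0.9103 = 260 W/m

Q' = 260 W/m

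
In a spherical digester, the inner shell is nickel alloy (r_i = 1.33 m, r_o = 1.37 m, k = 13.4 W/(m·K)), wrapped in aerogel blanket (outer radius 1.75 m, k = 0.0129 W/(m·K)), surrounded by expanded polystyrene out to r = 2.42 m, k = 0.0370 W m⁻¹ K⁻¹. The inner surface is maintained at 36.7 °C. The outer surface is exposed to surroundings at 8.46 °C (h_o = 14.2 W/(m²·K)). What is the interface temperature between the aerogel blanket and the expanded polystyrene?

Treat each layer as a resistance in series:
  R_nickel alloy = (1/1.33 − 1/1.37)/(4πk) = 0.02195/(4π·13.4) = 1.304×10^-4 K/W
  R_aerogel blanket = (1/1.37 − 1/1.75)/(4πk) = 0.1585/(4π·0.0129) = 0.9777 K/W
  R_expanded polystyrene = (1/1.75 − 1/2.42)/(4πk) = 0.1582/(4π·0.0370) = 0.3403 K/W
  R_conv,out = 1/(4πr²h) = 1/(4π·2.42²·14.2) = 9.569×10^-4 K/W
ΣR = 1.304×10^-4 + 0.9777 + 0.3403 + 9.569×10^-4 = 1.319 K/W
Q = ΔT/ΣR = (36.7 °C − 8.46 °C)/1.319 = 21.41 W
From the inner boundary to the aerogel blanket/expanded polystyrene interface, ΣR_partial = 0.9778 K/W.
T_interface = T_in − Q·ΣR_partial = 36.7 °C − (21.41)(0.9778) = 15.8 °C

T = 15.8 °C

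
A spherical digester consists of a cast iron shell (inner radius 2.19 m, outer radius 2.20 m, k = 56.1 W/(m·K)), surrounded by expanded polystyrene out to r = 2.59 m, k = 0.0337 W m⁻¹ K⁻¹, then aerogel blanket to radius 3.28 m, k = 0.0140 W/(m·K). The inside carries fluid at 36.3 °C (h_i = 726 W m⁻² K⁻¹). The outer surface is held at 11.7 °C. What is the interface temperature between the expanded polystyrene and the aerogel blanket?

T = 29.9 °C

Series thermal resistances, inner to outer:
  R_conv,in = 1/(4πr²h) = 1/(4π·2.19²·726) = 2.285×10^-5 K/W
  R_cast iron = (1/2.19 − 1/2.20)/(4πk) = 0.002076/(4π·56.1) = 2.944×10^-6 K/W
  R_expanded polystyrene = (1/2.20 − 1/2.59)/(4πk) = 0.06845/(4π·0.0337) = 0.1616 K/W
  R_aerogel blanket = (1/2.59 − 1/3.28)/(4πk) = 0.08122/(4π·0.0140) = 0.4617 K/W
ΣR = 2.285×10^-5 + 2.944×10^-6 + 0.1616 + 0.4617 = 0.6233 K/W
Q = ΔT/ΣR = (36.3 °C − 11.7 °C)/0.6233 = 39.47 W
From the inner boundary to the expanded polystyrene/aerogel blanket interface, ΣR_partial = 0.1616 K/W.
T_interface = T_in − Q·ΣR_partial = 36.3 °C − (39.47)(0.1616) = 29.9 °C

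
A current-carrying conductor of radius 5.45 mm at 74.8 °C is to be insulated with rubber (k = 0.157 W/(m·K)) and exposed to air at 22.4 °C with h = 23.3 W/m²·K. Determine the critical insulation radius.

r_cr = 0.674 cm

For a cylinder, r_cr = k_ins/h = 0.157/23.3 = 0.00674 m = 0.674 cm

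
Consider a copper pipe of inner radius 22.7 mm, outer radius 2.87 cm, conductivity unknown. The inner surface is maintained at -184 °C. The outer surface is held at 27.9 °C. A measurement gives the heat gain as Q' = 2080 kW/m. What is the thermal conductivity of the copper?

k = 366 W/m·K

ΣR = ΔT/Q' = |-184 − 27.9|/2.08×10^6 = 1.019×10^-4 m·K/W
ln(r₂/r₁)/(2πk) = 1.019×10^-4 ⇒ k = 0.2345/(2π·1.019×10^-4) = 366 W/m·K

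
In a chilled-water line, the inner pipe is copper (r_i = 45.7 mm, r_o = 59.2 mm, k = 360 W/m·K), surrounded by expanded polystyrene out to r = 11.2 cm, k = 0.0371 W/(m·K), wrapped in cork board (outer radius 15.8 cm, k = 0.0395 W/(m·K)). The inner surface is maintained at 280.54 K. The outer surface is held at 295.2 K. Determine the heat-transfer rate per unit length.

Q' = 3.56 W/m

Resistance network (inner→outer):
  R'_copper = ln(0.0592/0.0457)/(2πk) = 0.2588/(2π·360) = 1.144×10^-4 m·K/W
  R'_expanded polystyrene = ln(0.112/0.0592)/(2πk) = 0.6376/(2π·0.0371) = 2.735 m·K/W
  R'_cork board = ln(0.158/0.112)/(2πk) = 0.3441/(2π·0.0395) = 1.386 m·K/W
ΣR = 1.144×10^-4 + 2.735 + 1.386 = 4.121 m·K/W
Q' = ΔT/ΣR = (280.54 K − 295.2 K)/4.121 = -3.56 W/m
(Negative Q' ⇒ heat flows inward; heat gain = 3.56 W/m.)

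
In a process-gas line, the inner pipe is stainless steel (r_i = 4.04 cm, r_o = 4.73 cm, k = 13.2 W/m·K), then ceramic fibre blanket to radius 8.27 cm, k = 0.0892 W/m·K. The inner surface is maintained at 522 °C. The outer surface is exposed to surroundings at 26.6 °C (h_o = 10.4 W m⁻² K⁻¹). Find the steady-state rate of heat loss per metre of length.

Q' = 418 W/m

Resistance network (inner→outer):
  R'_stainless steel = ln(0.0473/0.0404)/(2πk) = 0.1577/(2π·13.2) = 0.001901 m·K/W
  R'_ceramic fibre blanket = ln(0.0827/0.0473)/(2πk) = 0.5587/(2π·0.0892) = 0.9969 m·K/W
  R'_conv,out = 1/(2πr h) = 1/(2π·0.0827·10.4) = 0.1850 m·K/W
ΣR = 0.001901 + 0.9969 + 0.1850 = 1.184 m·K/W
Q' = ΔT/ΣR = (522 °C − 26.6 °C)/1.184 = 418 W/m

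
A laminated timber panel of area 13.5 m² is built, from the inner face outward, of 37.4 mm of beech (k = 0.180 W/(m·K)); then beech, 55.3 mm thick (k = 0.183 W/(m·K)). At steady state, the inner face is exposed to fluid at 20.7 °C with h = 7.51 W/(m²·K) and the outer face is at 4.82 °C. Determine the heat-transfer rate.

Q = 333 W

Treat each layer as a resistance in series:
  R_conv,in = 1/(hA) = 1/(7.51·13.5) = 0.009863 K/W
  R_beech = L/(kA) = 0.0374/(0.180·13.5) = 0.01539 K/W
  R_beech = L/(kA) = 0.0553/(0.183·13.5) = 0.02238 K/W
ΣR = 0.009863 + 0.01539 + 0.02238 = 0.04763 K/W
Q = ΔT/ΣR = (20.7 °C − 4.82 °C)/0.04763 = 333 W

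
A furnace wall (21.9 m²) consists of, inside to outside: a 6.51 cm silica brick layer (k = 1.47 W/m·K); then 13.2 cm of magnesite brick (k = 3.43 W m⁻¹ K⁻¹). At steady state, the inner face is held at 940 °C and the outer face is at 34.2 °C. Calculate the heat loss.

Q = 240 kW

Resistance network (inner→outer):
  R_silica brick = L/(kA) = 0.0651/(1.47·21.9) = 0.002022 K/W
  R_magnesite brick = L/(kA) = 0.132/(3.43·21.9) = 0.001757 K/W
ΣR = 0.002022 + 0.001757 = 0.003779 K/W
Q = ΔT/ΣR = (940 °C − 34.2 °C)/0.003779 = 2.40×10^5 W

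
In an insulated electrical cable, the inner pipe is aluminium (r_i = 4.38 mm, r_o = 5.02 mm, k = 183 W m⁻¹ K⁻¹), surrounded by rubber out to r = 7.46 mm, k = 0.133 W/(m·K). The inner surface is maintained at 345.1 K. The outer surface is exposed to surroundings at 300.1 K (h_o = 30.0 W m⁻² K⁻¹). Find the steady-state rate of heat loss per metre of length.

Q' = 38.0 W/m

Series thermal resistances, inner to outer:
  R'_aluminium = ln(0.00502/0.00438)/(2πk) = 0.1364/(2π·183) = 1.186×10^-4 m·K/W
  R'_rubber = ln(0.00746/0.00502)/(2πk) = 0.3961/(2π·0.133) = 0.4740 m·K/W
  R'_conv,out = 1/(2πr h) = 1/(2π·0.00746·30.0) = 0.7111 m·K/W
ΣR = 1.186×10^-4 + 0.4740 + 0.7111 = 1.185 m·K/W
Q' = ΔT/ΣR = (345.1 K − 300.1 K)/1.185 = 38.0 W/m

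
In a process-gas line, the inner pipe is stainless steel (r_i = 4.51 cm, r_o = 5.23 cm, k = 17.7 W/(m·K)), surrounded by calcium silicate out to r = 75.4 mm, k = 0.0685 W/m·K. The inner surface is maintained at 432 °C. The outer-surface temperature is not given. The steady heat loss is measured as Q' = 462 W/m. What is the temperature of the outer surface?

T_out = 38.7 °C

Series resistances:
  R'_stainless steel = ln(0.0523/0.0451)/(2πk) = 0.1481/(2π·17.7) = 0.001332 m·K/W
  R'_calcium silicate = ln(0.0754/0.0523)/(2πk) = 0.3658/(2π·0.0685) = 0.8499 m·K/W
ΣR = 0.8513 m·K/W
ΔT = Q'·ΣR = 462 × 0.8513 = 393.3 K
Heat flows outward, so T_out = T_in − ΔT = 432 − 393.3 = 38.7 °C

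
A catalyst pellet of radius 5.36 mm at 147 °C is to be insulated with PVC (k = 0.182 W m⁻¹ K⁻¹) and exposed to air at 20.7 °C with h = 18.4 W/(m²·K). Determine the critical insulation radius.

For a sphere, r_cr = 2k_ins/h = 2·0.182/18.4 = 0.0198 m = 1.98 cm

r_cr = 1.98 cm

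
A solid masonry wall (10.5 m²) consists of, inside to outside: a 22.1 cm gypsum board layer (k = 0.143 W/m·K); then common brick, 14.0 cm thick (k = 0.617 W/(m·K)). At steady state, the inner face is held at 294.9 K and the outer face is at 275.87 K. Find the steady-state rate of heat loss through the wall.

Q = 113 W

Resistance network (inner→outer):
  R_gypsum board = L/(kA) = 0.221/(0.143·10.5) = 0.1472 K/W
  R_common brick = L/(kA) = 0.140/(0.617·10.5) = 0.02161 K/W
ΣR = 0.1472 + 0.02161 = 0.1688 K/W
Q = ΔT/ΣR = (294.9 K − 275.87 K)/0.1688 = 113 W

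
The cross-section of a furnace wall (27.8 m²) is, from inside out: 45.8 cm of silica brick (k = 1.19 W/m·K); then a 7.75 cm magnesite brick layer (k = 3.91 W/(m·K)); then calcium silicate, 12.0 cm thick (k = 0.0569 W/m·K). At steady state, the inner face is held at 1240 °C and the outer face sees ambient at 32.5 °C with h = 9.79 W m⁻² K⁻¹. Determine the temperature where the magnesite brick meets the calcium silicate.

T = 1053 °C

Series thermal resistances, inner to outer:
  R_silica brick = L/(kA) = 0.458/(1.19·27.8) = 0.01384 K/W
  R_magnesite brick = L/(kA) = 0.0775/(3.91·27.8) = 7.130×10^-4 K/W
  R_calcium silicate = L/(kA) = 0.120/(0.0569·27.8) = 0.07586 K/W
  R_conv,out = 1/(hA) = 1/(9.79·27.8) = 0.003674 K/W
ΣR = 0.01384 + 7.130×10^-4 + 0.07586 + 0.003674 = 0.09409 K/W
Q = ΔT/ΣR = (1240 °C − 32.5 °C)/0.09409 = 12830 W
From the inner boundary to the magnesite brick/calcium silicate interface, ΣR_partial = 0.01455 K/W.
T_interface = T_in − Q·ΣR_partial = 1240 °C − (12830)(0.01455) = 1053 °C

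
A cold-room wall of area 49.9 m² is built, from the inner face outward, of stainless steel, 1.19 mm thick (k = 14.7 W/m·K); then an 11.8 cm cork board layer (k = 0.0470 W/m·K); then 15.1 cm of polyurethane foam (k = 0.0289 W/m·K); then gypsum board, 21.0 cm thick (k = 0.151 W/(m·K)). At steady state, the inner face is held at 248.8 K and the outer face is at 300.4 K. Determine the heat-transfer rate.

Q = 282 W

Series thermal resistances, inner to outer:
  R_stainless steel = L/(kA) = 0.00119/(14.7·49.9) = 1.622×10^-6 K/W
  R_cork board = L/(kA) = 0.118/(0.0470·49.9) = 0.05031 K/W
  R_polyurethane foam = L/(kA) = 0.151/(0.0289·49.9) = 0.1047 K/W
  R_gypsum board = L/(kA) = 0.210/(0.151·49.9) = 0.02787 K/W
ΣR = 1.622×10^-6 + 0.05031 + 0.1047 + 0.02787 = 0.1829 K/W
Q = ΔT/ΣR = (248.8 K − 300.4 K)/0.1829 = -282 W
(Negative Q ⇒ heat flows inward; heat gain = 282 W.)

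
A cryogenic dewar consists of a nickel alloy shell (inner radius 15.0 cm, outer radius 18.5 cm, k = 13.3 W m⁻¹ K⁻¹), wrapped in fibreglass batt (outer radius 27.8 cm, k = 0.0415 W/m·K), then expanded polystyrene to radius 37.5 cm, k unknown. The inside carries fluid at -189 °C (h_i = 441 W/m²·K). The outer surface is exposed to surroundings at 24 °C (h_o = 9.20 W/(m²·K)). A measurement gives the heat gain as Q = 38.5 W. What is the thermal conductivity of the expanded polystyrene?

k = 0.0372 W/m·K

ΣR = ΔT/Q = |-189 − 24|/38.5 = 5.532 K/W
Known resistances:
  R_conv,in = 1/(4πr²h) = 1/(4π·0.150²·441) = 0.008020 K/W
  R_nickel alloy = (1/0.150 − 1/0.185)/(4πk) = 1.261/(4π·13.3) = 0.007546 K/W
  R_fibreglass batt = (1/0.185 − 1/0.278)/(4πk) = 1.808/(4π·0.0415) = 3.467 K/W
  R_conv,out = 1/(4πr²h) = 1/(4π·0.375²·9.20) = 0.06151 K/W
R_expanded polystyrene = ΣR − ΣR_known = 5.532 − 3.544 = 1.988 K/W
(1/r₁−1/r₂)/(4πk) = 1.988 ⇒ k = 0.9305/(4π·1.988) = 0.0372 W/m·K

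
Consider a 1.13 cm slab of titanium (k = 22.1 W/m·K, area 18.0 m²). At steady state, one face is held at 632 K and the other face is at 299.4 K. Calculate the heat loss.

Q = 11700 kW

Q = kA·ΔT/L = 22.1 × 18.0 × |632 K − 299.4 K| / 0.0113 = 1.17×10^7 W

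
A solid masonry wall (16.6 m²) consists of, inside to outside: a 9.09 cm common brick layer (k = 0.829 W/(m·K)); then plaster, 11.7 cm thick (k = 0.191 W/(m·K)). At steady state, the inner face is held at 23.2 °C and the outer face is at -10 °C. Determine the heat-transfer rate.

Q = 763 W

Series thermal resistances, inner to outer:
  R_common brick = L/(kA) = 0.0909/(0.829·16.6) = 0.006605 K/W
  R_plaster = L/(kA) = 0.117/(0.191·16.6) = 0.03690 K/W
ΣR = 0.006605 + 0.03690 = 0.04351 K/W
Q = ΔT/ΣR = (23.2 °C − -10 °C)/0.04351 = 763 W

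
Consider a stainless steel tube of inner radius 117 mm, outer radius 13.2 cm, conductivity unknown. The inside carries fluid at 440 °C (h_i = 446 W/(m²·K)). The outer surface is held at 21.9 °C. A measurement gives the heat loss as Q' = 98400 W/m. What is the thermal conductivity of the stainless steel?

ΣR = ΔT/Q' = |440 − 21.9|/98400 = 0.004249 m·K/W
Known resistances:
  R'_conv,in = 1/(2πr h) = 1/(2π·0.117·446) = 0.003050 m·K/W
R_stainless steel = ΣR − ΣR_known = 0.004249 − 0.003050 = 0.001199 m·K/W
ln(r₂/r₁)/(2πk) = 0.001199 ⇒ k = 0.1206/(2π·0.001199) = 16.0 W/m·K

k = 16.0 W/m·K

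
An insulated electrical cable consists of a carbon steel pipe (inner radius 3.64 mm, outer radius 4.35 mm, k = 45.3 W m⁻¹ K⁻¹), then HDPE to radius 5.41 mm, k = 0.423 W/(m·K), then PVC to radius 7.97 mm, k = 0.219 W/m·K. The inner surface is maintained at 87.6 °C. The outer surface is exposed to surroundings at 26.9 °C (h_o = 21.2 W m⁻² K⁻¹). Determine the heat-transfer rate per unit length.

Q' = 46.5 W/m

Series thermal resistances, inner to outer:
  R'_carbon steel = ln(0.00435/0.00364)/(2πk) = 0.1782/(2π·45.3) = 6.261×10^-4 m·K/W
  R'_HDPE = ln(0.00541/0.00435)/(2πk) = 0.2181/(2π·0.423) = 0.08205 m·K/W
  R'_PVC = ln(0.00797/0.00541)/(2πk) = 0.3874/(2π·0.219) = 0.2816 m·K/W
  R'_conv,out = 1/(2πr h) = 1/(2π·0.00797·21.2) = 0.9419 m·K/W
ΣR = 6.261×10^-4 + 0.08205 + 0.2816 + 0.9419 = 1.306 m·K/W
Q' = ΔT/ΣR = (87.6 °C − 26.9 °C)/1.306 = 46.5 W/m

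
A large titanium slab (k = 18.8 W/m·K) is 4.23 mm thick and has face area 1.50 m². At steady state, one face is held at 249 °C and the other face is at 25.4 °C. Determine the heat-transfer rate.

Q = kA·ΔT/L = 18.8 × 1.50 × |249 °C − 25.4 °C| / 0.00423 = 1.49×10^6 W

Q = 1490 kW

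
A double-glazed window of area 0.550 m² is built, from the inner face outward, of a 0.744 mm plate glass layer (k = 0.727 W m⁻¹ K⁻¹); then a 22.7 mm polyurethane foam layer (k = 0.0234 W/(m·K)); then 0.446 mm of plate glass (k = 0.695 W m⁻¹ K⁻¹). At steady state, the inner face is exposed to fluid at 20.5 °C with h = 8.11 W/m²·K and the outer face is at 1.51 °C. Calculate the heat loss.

Q = 9.54 W

Resistance network (inner→outer):
  R_conv,in = 1/(hA) = 1/(8.11·0.550) = 0.2242 K/W
  R_plate glass = L/(kA) = 7.44×10^-4/(0.727·0.550) = 0.001861 K/W
  R_polyurethane foam = L/(kA) = 0.0227/(0.0234·0.550) = 1.764 K/W
  R_plate glass = L/(kA) = 4.46×10^-4/(0.695·0.550) = 0.001167 K/W
ΣR = 0.2242 + 0.001861 + 1.764 + 0.001167 = 1.991 K/W
Q = ΔT/ΣR = (20.5 °C − 1.51 °C)/1.991 = 9.54 W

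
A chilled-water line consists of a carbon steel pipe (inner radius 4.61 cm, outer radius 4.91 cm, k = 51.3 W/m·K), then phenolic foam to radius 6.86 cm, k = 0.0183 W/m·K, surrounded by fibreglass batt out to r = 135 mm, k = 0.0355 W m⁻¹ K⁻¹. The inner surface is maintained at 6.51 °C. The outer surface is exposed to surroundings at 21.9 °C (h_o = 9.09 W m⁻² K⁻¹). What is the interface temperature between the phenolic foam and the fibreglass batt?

Resistance network (inner→outer):
  R'_carbon steel = ln(0.0491/0.0461)/(2πk) = 0.06305/(2π·51.3) = 1.956×10^-4 m·K/W
  R'_phenolic foam = ln(0.0686/0.0491)/(2πk) = 0.3344/(2π·0.0183) = 2.909 m·K/W
  R'_fibreglass batt = ln(0.135/0.0686)/(2πk) = 0.6770/(2π·0.0355) = 3.035 m·K/W
  R'_conv,out = 1/(2πr h) = 1/(2π·0.135·9.09) = 0.1297 m·K/W
ΣR = 1.956×10^-4 + 2.909 + 3.035 + 0.1297 = 6.074 m·K/W
Q' = ΔT/ΣR = (6.51 °C − 21.9 °C)/6.074 = -2.534 W/m
From the inner boundary to the phenolic foam/fibreglass batt interface, ΣR_partial = 2.909 m·K/W.
T_interface = T_in − Q'·ΣR_partial = 6.51 °C − (-2.534)(2.909) = 13.9 °C

T = 13.9 °C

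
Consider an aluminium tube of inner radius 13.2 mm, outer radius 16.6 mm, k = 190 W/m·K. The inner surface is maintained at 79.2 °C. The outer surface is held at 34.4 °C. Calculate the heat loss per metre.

Q' = 2.33×10^5 W/m

Q' = 2πk·ΔT/ln(r₂/r₁) = 2π × 190 × 44.8 / ln(0.0166/0.0132) = 2.33×10^5 W/m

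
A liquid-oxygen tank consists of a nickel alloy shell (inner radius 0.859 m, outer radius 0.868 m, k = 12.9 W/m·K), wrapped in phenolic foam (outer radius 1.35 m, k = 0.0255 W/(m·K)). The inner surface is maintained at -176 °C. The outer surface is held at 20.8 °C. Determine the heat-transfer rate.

Resistance network (inner→outer):
  R_nickel alloy = (1/0.859 − 1/0.868)/(4πk) = 0.01207/(4π·12.9) = 7.446×10^-5 K/W
  R_phenolic foam = (1/0.868 − 1/1.35)/(4πk) = 0.4113/(4π·0.0255) = 1.284 K/W
ΣR = 7.446×10^-5 + 1.284 = 1.284 K/W
Q = ΔT/ΣR = (-176 °C − 20.8 °C)/1.284 = -153 W
(Negative Q ⇒ heat flows inward; heat gain = 153 W.)

Q = 153 W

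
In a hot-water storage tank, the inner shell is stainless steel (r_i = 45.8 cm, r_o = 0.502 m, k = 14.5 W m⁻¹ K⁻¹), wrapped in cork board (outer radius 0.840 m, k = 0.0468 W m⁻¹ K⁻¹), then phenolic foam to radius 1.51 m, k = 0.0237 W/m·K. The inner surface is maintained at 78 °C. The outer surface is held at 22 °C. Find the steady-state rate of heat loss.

Resistance network (inner→outer):
  R_stainless steel = (1/0.458 − 1/0.502)/(4πk) = 0.1914/(4π·14.5) = 0.001050 K/W
  R_cork board = (1/0.502 − 1/0.840)/(4πk) = 0.8016/(4π·0.0468) = 1.363 K/W
  R_phenolic foam = (1/0.840 − 1/1.51)/(4πk) = 0.5282/(4π·0.0237) = 1.774 K/W
ΣR = 0.001050 + 1.363 + 1.774 = 3.138 K/W
Q = ΔT/ΣR = (78 °C − 22 °C)/3.138 = 17.8 W

Q = 17.8 W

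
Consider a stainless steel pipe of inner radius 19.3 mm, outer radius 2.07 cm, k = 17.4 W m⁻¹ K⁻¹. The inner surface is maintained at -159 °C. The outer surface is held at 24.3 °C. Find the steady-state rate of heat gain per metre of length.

Q' = 2πk·ΔT/ln(r₂/r₁) = 2π × 17.4 × 183.3 / ln(0.0207/0.0193) = 2.86×10^5 W/m

Q' = 2.86×10^5 W/m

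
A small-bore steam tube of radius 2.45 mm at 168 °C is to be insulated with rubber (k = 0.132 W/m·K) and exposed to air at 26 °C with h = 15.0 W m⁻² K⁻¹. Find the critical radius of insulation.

For a cylinder, r_cr = k_ins/h = 0.132/15.0 = 0.00880 m = 0.880 cm

r_cr = 0.880 cm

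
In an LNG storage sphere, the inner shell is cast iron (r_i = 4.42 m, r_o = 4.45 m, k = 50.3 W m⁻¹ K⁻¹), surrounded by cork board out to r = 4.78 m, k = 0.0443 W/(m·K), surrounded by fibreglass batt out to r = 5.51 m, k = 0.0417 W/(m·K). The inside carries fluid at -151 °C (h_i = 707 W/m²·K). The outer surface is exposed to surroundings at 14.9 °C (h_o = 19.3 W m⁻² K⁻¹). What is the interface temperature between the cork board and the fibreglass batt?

Series thermal resistances, inner to outer:
  R_conv,in = 1/(4πr²h) = 1/(4π·4.42²·707) = 5.761×10^-6 K/W
  R_cast iron = (1/4.42 − 1/4.45)/(4πk) = 0.001525/(4π·50.3) = 2.413×10^-6 K/W
  R_cork board = (1/4.45 − 1/4.78)/(4πk) = 0.01551/(4π·0.0443) = 0.02787 K/W
  R_fibreglass batt = (1/4.78 − 1/5.51)/(4πk) = 0.02772/(4π·0.0417) = 0.05289 K/W
  R_conv,out = 1/(4πr²h) = 1/(4π·5.51²·19.3) = 1.358×10^-4 K/W
ΣR = 5.761×10^-6 + 2.413×10^-6 + 0.02787 + 0.05289 + 1.358×10^-4 = 0.08090 K/W
Q = ΔT/ΣR = (-151 °C − 14.9 °C)/0.08090 = -2051 W
From the inner boundary to the cork board/fibreglass batt interface, ΣR_partial = 0.02788 K/W.
T_interface = T_in − Q·ΣR_partial = -151 °C − (-2051)(0.02788) = -93.8 °C

T = -93.8 °C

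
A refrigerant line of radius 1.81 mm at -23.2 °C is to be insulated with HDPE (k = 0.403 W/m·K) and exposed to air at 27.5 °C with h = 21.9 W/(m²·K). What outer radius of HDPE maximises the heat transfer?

r_cr = 1.84 cm

For a cylinder, r_cr = k_ins/h = 0.403/21.9 = 0.0184 m = 1.84 cm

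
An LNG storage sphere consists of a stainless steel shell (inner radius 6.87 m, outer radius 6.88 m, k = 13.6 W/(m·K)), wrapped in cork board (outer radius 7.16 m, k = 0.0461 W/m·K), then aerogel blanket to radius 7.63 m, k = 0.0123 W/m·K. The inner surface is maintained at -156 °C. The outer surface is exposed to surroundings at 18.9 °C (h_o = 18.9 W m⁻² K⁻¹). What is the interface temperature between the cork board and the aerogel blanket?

T = -130 °C

Treat each layer as a resistance in series:
  R_stainless steel = (1/6.87 − 1/6.88)/(4πk) = 2.116×10^-4/(4π·13.6) = 1.238×10^-6 K/W
  R_cork board = (1/6.88 − 1/7.16)/(4πk) = 0.005684/(4π·0.0461) = 0.009812 K/W
  R_aerogel blanket = (1/7.16 − 1/7.63)/(4πk) = 0.008603/(4π·0.0123) = 0.05566 K/W
  R_conv,out = 1/(4πr²h) = 1/(4π·7.63²·18.9) = 7.232×10^-5 K/W
ΣR = 1.238×10^-6 + 0.009812 + 0.05566 + 7.232×10^-5 = 0.06555 K/W
Q = ΔT/ΣR = (-156 °C − 18.9 °C)/0.06555 = -2668 W
From the inner boundary to the cork board/aerogel blanket interface, ΣR_partial = 0.009813 K/W.
T_interface = T_in − Q·ΣR_partial = -156 °C − (-2668)(0.009813) = -130 °C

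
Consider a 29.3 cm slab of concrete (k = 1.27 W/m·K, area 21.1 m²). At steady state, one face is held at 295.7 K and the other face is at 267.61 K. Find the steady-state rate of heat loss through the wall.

Q = kA·ΔT/L = 1.27 × 21.1 × |295.7 K − 267.61 K| / 0.293 = 2570 W

Q = 2.57 kW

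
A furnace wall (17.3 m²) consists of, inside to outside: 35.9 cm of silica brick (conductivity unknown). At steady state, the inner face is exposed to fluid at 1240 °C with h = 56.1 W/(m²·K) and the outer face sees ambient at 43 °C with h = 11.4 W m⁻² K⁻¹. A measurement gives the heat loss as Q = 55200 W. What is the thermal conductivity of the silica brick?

ΣR = ΔT/Q = |1240 − 43|/55200 = 0.02168 K/W
Known resistances:
  R_conv,in = 1/(hA) = 1/(56.1·17.3) = 0.001030 K/W
  R_conv,out = 1/(hA) = 1/(11.4·17.3) = 0.005070 K/W
R_silica brick = ΣR − ΣR_known = 0.02168 − 0.006100 = 0.01558 K/W
L/(kA) = 0.01558 ⇒ k = 0.359/(0.01558·17.3) = 1.33 W/m·K

k = 1.33 W/m·K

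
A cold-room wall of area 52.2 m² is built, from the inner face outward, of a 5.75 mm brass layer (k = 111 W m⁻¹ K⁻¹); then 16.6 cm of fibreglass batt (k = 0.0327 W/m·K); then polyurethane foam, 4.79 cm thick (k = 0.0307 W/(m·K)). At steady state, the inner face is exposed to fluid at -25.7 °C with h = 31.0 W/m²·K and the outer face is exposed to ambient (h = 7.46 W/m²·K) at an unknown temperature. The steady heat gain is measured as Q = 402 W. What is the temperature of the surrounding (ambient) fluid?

T_out = 26.7 °C

Sum the resistances:
  R_conv,in = 1/(hA) = 1/(31.0·52.2) = 6.180×10^-4 K/W
  R_brass = L/(kA) = 0.00575/(111·52.2) = 9.924×10^-7 K/W
  R_fibreglass batt = L/(kA) = 0.166/(0.0327·52.2) = 0.09725 K/W
  R_polyurethane foam = L/(kA) = 0.0479/(0.0307·52.2) = 0.02989 K/W
  R_conv,out = 1/(hA) = 1/(7.46·52.2) = 0.002568 K/W
ΣR = 0.1303 K/W
ΔT = Q·ΣR = 402 × 0.1303 = 52.38 K
Heat flows inward, so T_out = T_in + ΔT = -25.7 + 52.38 = 26.7 °C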